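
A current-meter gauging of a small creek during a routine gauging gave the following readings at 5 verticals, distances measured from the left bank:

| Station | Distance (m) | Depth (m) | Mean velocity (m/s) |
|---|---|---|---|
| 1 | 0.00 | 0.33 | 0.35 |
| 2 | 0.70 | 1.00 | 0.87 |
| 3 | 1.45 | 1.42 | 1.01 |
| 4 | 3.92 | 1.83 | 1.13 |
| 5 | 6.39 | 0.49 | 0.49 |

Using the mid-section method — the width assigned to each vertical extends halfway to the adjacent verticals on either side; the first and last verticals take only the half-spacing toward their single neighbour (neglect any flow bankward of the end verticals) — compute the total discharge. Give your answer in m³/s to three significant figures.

8.38 m³/s

w_1 = (0.70 − 0.00)/2 = 0.35 m; q_1 = 0.35 × 0.33 × 0.35 = 0.04043 m³/s
w_2 = (1.45 − 0.00)/2 = 0.725 m; q_2 = 0.87 × 1.00 × 0.725 = 0.6308 m³/s
w_3 = (3.92 − 0.70)/2 = 1.61 m; q_3 = 1.01 × 1.42 × 1.61 = 2.309 m³/s
w_4 = (6.39 − 1.45)/2 = 2.47 m; q_4 = 1.13 × 1.83 × 2.47 = 5.108 m³/s
w_5 = (6.39 − 3.92)/2 = 1.235 m; q_5 = 0.49 × 0.49 × 1.235 = 0.2965 m³/s
Q = Σ qᵢ = 8.384 m³/s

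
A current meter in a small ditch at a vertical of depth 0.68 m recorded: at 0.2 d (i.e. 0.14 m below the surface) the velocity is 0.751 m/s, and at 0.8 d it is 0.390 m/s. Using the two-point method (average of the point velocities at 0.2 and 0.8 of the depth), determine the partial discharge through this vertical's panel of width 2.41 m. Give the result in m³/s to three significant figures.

0.935 m³/s

v̄ = (0.751 + 0.390) / 2 = 0.5705 m/s
q = v̄ × d × w = 0.5705 × 0.68 × 2.41 = 0.9349 m³/s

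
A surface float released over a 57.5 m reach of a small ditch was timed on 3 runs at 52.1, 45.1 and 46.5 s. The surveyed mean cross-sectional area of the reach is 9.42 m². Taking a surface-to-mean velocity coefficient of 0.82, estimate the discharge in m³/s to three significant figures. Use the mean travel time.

t̄ = (52.1 + 45.1 + 46.5) / 3 = 47.9 s
v_surface = L / t̄ = 57.5 / 47.9 = 1.200 m/s
v_mean = 0.82 × 1.200 = 0.9843 m/s
Q = A × v_mean = 9.42 × 0.9843 = 9.273 m³/s

9.27 m³/s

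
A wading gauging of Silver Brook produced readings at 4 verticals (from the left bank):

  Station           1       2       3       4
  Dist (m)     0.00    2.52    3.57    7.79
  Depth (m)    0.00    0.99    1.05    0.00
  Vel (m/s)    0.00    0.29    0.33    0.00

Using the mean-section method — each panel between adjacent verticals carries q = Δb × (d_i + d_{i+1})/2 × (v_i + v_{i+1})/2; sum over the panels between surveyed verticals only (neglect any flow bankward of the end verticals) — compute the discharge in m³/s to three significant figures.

0.878 m³/s

Panel 1-2: Δb = 2.52 m, d̄ = (0.00+0.99)/2 = 0.495, v̄ = (0.00+0.29)/2 = 0.145 → q = 2.52×0.495×0.145 = 0.1809 m³/s
Panel 2-3: Δb = 1.05 m, d̄ = (0.99+1.05)/2 = 1.02, v̄ = (0.29+0.33)/2 = 0.31 → q = 1.05×1.02×0.31 = 0.3320 m³/s
Panel 3-4: Δb = 4.22 m, d̄ = (1.05+0.00)/2 = 0.525, v̄ = (0.33+0.00)/2 = 0.165 → q = 4.22×0.525×0.165 = 0.3656 m³/s
Q = Σ q = 0.8784 m³/s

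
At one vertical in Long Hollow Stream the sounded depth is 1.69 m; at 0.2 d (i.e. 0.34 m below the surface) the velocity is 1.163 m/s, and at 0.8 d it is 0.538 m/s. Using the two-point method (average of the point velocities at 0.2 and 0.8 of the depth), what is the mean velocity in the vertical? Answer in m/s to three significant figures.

0.851 m/s

v̄ = (1.163 + 0.538) / 2 = 0.8505 m/s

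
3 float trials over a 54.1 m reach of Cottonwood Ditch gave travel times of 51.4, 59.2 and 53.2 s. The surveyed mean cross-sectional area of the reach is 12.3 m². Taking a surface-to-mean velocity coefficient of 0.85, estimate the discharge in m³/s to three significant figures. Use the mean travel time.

10.4 m³/s

t̄ = (51.4 + 59.2 + 53.2) / 3 = 54.6 s
v_surface = L / t̄ = 54.1 / 54.6 = 0.9908 m/s
v_mean = 0.85 × 0.9908 = 0.8422 m/s
Q = A × v_mean = 12.3 × 0.8422 = 10.36 m³/s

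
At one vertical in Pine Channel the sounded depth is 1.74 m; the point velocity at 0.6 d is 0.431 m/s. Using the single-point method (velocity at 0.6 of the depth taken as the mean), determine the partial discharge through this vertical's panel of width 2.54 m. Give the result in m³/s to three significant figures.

1.90 m³/s

v̄ = v₀.₆ = 0.431 m/s
q = v̄ × d × w = 0.4310 × 1.74 × 2.54 = 1.905 m³/s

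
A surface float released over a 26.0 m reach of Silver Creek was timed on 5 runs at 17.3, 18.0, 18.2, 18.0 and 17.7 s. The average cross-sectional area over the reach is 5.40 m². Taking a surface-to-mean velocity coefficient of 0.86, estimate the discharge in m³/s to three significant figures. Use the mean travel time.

6.77 m³/s

t̄ = (17.3 + 18.0 + 18.2 + 18.0 + 17.7) / 5 = 17.84 s
v_surface = L / t̄ = 26.0 / 17.84 = 1.457 m/s
v_mean = 0.86 × 1.457 = 1.253 m/s
Q = A × v_mean = 5.40 × 1.253 = 6.768 m³/s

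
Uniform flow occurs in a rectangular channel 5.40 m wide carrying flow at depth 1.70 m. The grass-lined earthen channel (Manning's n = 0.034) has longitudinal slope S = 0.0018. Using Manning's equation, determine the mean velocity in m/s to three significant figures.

1.28 m/s

A = b·y = 5.40 × 1.70 = 9.180 m²
P = b + 2y = 5.40 + 2×1.70 = 8.800 m
R = A/P = 9.180/8.800 = 1.043 m
Q = (1/n)·A·R^(2/3)·S^(1/2) = (1/0.034) × 9.180 × 1.043^(2/3) × 0.0018^(1/2) = 11.78 m³/s
V = Q/A = 11.78/9.180 = 1.284 m/s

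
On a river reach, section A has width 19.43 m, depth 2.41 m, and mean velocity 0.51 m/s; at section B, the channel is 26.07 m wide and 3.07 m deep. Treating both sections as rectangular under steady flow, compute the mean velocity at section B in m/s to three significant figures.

0.298 m/s

Q = A₁V₁ = (19.43×2.41) × 0.51 = 23.88 m³/s
A₂ = 26.07 × 3.07 = 80.03 m²
V₂ = Q/A₂ = 23.88/80.03 = 0.2984 m/s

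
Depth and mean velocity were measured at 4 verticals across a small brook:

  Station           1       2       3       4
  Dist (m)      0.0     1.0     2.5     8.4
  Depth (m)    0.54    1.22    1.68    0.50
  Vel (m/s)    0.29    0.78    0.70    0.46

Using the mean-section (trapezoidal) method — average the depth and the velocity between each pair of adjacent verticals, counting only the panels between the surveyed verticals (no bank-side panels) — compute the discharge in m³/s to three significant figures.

5.81 m³/s

Panel 1-2: Δb = 1 m, d̄ = (0.54+1.22)/2 = 0.88, v̄ = (0.29+0.78)/2 = 0.535 → q = 1×0.88×0.535 = 0.4708 m³/s
Panel 2-3: Δb = 1.5 m, d̄ = (1.22+1.68)/2 = 1.45, v̄ = (0.78+0.70)/2 = 0.74 → q = 1.5×1.45×0.74 = 1.610 m³/s
Panel 3-4: Δb = 5.9 m, d̄ = (1.68+0.50)/2 = 1.09, v̄ = (0.70+0.46)/2 = 0.58 → q = 5.9×1.09×0.58 = 3.730 m³/s
Q = Σ q = 5.810 m³/s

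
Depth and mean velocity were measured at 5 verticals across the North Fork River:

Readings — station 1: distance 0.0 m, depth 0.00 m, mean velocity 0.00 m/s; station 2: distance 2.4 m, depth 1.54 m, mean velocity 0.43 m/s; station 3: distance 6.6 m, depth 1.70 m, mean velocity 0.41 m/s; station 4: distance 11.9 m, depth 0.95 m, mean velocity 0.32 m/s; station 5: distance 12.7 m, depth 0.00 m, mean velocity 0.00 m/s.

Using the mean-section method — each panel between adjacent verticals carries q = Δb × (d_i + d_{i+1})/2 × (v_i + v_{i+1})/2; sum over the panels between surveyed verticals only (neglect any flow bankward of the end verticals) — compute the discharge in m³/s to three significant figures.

5.88 m³/s

Panel 1-2: Δb = 2.4 m, d̄ = (0.00+1.54)/2 = 0.77, v̄ = (0.00+0.43)/2 = 0.215 → q = 2.4×0.77×0.215 = 0.3973 m³/s
Panel 2-3: Δb = 4.2 m, d̄ = (1.54+1.70)/2 = 1.62, v̄ = (0.43+0.41)/2 = 0.42 → q = 4.2×1.62×0.42 = 2.858 m³/s
Panel 3-4: Δb = 5.3 m, d̄ = (1.70+0.95)/2 = 1.325, v̄ = (0.41+0.32)/2 = 0.365 → q = 5.3×1.325×0.365 = 2.563 m³/s
Panel 4-5: Δb = 0.8 m, d̄ = (0.95+0.00)/2 = 0.475, v̄ = (0.32+0.00)/2 = 0.16 → q = 0.8×0.475×0.16 = 0.06080 m³/s
Q = Σ q = 5.879 m³/s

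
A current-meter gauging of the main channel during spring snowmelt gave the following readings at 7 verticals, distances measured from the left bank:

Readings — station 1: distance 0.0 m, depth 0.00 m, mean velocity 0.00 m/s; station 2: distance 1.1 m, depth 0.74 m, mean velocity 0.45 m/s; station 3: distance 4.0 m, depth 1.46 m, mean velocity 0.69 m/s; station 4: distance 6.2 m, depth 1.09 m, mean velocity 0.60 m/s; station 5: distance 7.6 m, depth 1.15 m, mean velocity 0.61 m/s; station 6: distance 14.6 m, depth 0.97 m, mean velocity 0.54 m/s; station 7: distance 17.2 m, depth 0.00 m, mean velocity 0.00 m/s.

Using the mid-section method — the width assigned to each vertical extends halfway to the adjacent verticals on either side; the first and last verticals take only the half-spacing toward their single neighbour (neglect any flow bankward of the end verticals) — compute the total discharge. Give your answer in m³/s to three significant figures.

9.87 m³/s

w_2 = (4.0 − 0.0)/2 = 2 m; q_2 = 0.45 × 0.74 × 2 = 0.6660 m³/s
w_3 = (6.2 − 1.1)/2 = 2.55 m; q_3 = 0.69 × 1.46 × 2.55 = 2.569 m³/s
w_4 = (7.6 − 4.0)/2 = 1.8 m; q_4 = 0.60 × 1.09 × 1.8 = 1.177 m³/s
w_5 = (14.6 − 6.2)/2 = 4.2 m; q_5 = 0.61 × 1.15 × 4.2 = 2.946 m³/s
w_6 = (17.2 − 7.6)/2 = 4.8 m; q_6 = 0.54 × 0.97 × 4.8 = 2.514 m³/s
Stations 1, 7 contribute zero (depth or velocity is 0).
Q = Σ qᵢ = 9.873 m³/s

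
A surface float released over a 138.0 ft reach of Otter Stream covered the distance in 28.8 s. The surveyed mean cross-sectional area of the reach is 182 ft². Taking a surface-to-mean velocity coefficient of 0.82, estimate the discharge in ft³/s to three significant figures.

v_surface = L / t̄ = 138.0 / 28.8 = 4.792 ft/s
v_mean = 0.82 × 4.792 = 3.929 ft/s
Q = A × v_mean = 182 × 3.929 = 715.1 ft³/s

715 ft³/s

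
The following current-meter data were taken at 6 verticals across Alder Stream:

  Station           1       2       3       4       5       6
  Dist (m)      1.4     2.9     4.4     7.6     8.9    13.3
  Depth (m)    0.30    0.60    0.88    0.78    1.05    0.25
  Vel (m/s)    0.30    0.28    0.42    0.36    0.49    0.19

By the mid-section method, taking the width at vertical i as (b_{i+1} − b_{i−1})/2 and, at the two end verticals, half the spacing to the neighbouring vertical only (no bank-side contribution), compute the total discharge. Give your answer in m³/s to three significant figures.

w_1 = (2.9 − 1.4)/2 = 0.75 m; q_1 = 0.30 × 0.30 × 0.75 = 0.06750 m³/s
w_2 = (4.4 − 1.4)/2 = 1.5 m; q_2 = 0.28 × 0.60 × 1.5 = 0.2520 m³/s
w_3 = (7.6 − 2.9)/2 = 2.35 m; q_3 = 0.42 × 0.88 × 2.35 = 0.8686 m³/s
w_4 = (8.9 − 4.4)/2 = 2.25 m; q_4 = 0.36 × 0.78 × 2.25 = 0.6318 m³/s
w_5 = (13.3 − 7.6)/2 = 2.85 m; q_5 = 0.49 × 1.05 × 2.85 = 1.466 m³/s
w_6 = (13.3 − 8.9)/2 = 2.2 m; q_6 = 0.19 × 0.25 × 2.2 = 0.1045 m³/s
Q = Σ qᵢ = 3.391 m³/s

3.39 m³/s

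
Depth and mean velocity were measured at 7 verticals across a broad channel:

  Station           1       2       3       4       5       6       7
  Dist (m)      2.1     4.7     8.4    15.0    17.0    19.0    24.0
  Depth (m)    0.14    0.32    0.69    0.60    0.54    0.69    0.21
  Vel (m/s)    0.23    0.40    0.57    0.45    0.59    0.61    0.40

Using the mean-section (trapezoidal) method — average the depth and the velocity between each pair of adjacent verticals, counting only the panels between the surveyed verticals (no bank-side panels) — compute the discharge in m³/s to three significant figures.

Panel 1-2: Δb = 2.6 m, d̄ = (0.14+0.32)/2 = 0.23, v̄ = (0.23+0.40)/2 = 0.315 → q = 2.6×0.23×0.315 = 0.1884 m³/s
Panel 2-3: Δb = 3.7 m, d̄ = (0.32+0.69)/2 = 0.505, v̄ = (0.40+0.57)/2 = 0.485 → q = 3.7×0.505×0.485 = 0.9062 m³/s
Panel 3-4: Δb = 6.6 m, d̄ = (0.69+0.60)/2 = 0.645, v̄ = (0.57+0.45)/2 = 0.51 → q = 6.6×0.645×0.51 = 2.171 m³/s
Panel 4-5: Δb = 2 m, d̄ = (0.60+0.54)/2 = 0.57, v̄ = (0.45+0.59)/2 = 0.52 → q = 2×0.57×0.52 = 0.5928 m³/s
Panel 5-6: Δb = 2 m, d̄ = (0.54+0.69)/2 = 0.615, v̄ = (0.59+0.61)/2 = 0.6 → q = 2×0.615×0.6 = 0.7380 m³/s
Panel 6-7: Δb = 5 m, d̄ = (0.69+0.21)/2 = 0.45, v̄ = (0.61+0.40)/2 = 0.505 → q = 5×0.45×0.505 = 1.136 m³/s
Q = Σ q = 5.733 m³/s

5.73 m³/s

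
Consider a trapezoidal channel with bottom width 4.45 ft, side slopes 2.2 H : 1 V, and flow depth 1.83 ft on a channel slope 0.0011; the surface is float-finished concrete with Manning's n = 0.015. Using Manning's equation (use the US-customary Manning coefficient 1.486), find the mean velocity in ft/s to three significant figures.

3.64 ft/s

A = (b + z·y)·y = (4.45 + 2.2×1.83)×1.83 = 15.51 ft²
P = b + 2y√(1+z²) = 4.45 + 2×1.83×√(1+2.2²) = 13.29 ft
R = A/P = 15.51/13.29 = 1.167 ft
Q = (1.486/n)·A·R^(2/3)·S^(1/2) = (1.486/0.015) × 15.51 × 1.167^(2/3) × 0.0011^(1/2) = 56.48 ft³/s
V = Q/A = 56.48/15.51 = 3.641 ft/s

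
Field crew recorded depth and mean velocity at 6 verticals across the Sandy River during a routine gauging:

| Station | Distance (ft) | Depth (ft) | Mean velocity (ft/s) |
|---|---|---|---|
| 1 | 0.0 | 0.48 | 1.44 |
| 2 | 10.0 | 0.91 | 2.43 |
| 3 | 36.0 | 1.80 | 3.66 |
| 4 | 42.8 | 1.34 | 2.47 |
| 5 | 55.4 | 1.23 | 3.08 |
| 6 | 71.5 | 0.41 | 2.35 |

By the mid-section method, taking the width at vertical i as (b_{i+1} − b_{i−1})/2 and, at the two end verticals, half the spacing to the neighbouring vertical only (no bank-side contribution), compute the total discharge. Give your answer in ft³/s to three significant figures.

w_1 = (10.0 − 0.0)/2 = 5 ft; q_1 = 1.44 × 0.48 × 5 = 3.456 ft³/s
w_2 = (36.0 − 0.0)/2 = 18 ft; q_2 = 2.43 × 0.91 × 18 = 39.80 ft³/s
w_3 = (42.8 − 10.0)/2 = 16.4 ft; q_3 = 3.66 × 1.80 × 16.4 = 108.0 ft³/s
w_4 = (55.4 − 36.0)/2 = 9.7 ft; q_4 = 2.47 × 1.34 × 9.7 = 32.11 ft³/s
w_5 = (71.5 − 42.8)/2 = 14.35 ft; q_5 = 3.08 × 1.23 × 14.35 = 54.36 ft³/s
w_6 = (71.5 − 55.4)/2 = 8.05 ft; q_6 = 2.35 × 0.41 × 8.05 = 7.756 ft³/s
Q = Σ qᵢ = 245.5 ft³/s

246 ft³/s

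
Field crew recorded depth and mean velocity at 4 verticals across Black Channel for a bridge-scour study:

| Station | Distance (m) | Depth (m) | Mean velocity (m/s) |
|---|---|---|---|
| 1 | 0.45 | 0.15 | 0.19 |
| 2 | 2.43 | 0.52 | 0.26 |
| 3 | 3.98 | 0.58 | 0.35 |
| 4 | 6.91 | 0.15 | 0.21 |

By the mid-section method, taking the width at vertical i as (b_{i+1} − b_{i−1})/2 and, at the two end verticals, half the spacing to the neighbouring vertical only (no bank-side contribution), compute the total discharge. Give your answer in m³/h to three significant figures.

w_1 = (2.43 − 0.45)/2 = 0.99 m; q_1 = 0.19 × 0.15 × 0.99 = 0.02822 m³/s
w_2 = (3.98 − 0.45)/2 = 1.765 m; q_2 = 0.26 × 0.52 × 1.765 = 0.2386 m³/s
w_3 = (6.91 − 2.43)/2 = 2.24 m; q_3 = 0.35 × 0.58 × 2.24 = 0.4547 m³/s
w_4 = (6.91 − 3.98)/2 = 1.465 m; q_4 = 0.21 × 0.15 × 1.465 = 0.04615 m³/s
Q = Σ qᵢ = 0.7677 m³/s
= 0.7677 × 3600 = 2764 m³/h

2760 m³/h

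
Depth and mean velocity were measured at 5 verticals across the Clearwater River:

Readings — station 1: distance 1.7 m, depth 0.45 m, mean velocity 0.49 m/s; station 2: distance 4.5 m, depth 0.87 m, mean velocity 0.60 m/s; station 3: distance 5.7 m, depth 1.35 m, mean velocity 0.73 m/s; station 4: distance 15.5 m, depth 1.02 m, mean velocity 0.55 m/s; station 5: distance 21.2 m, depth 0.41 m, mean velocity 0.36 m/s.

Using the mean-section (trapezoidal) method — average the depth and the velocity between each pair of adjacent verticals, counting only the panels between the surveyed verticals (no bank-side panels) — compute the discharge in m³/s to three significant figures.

Panel 1-2: Δb = 2.8 m, d̄ = (0.45+0.87)/2 = 0.66, v̄ = (0.49+0.60)/2 = 0.545 → q = 2.8×0.66×0.545 = 1.007 m³/s
Panel 2-3: Δb = 1.2 m, d̄ = (0.87+1.35)/2 = 1.11, v̄ = (0.60+0.73)/2 = 0.665 → q = 1.2×1.11×0.665 = 0.8858 m³/s
Panel 3-4: Δb = 9.8 m, d̄ = (1.35+1.02)/2 = 1.185, v̄ = (0.73+0.55)/2 = 0.64 → q = 9.8×1.185×0.64 = 7.432 m³/s
Panel 4-5: Δb = 5.7 m, d̄ = (1.02+0.41)/2 = 0.715, v̄ = (0.55+0.36)/2 = 0.455 → q = 5.7×0.715×0.455 = 1.854 m³/s
Q = Σ q = 11.18 m³/s

11.2 m³/s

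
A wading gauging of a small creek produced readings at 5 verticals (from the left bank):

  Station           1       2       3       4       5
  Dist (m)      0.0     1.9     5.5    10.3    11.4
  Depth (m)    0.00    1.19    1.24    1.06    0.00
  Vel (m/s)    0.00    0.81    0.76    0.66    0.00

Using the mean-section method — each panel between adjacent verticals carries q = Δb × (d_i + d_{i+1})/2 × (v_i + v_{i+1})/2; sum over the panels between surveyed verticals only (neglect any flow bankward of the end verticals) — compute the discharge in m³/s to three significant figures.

8.00 m³/s

Panel 1-2: Δb = 1.9 m, d̄ = (0.00+1.19)/2 = 0.595, v̄ = (0.00+0.81)/2 = 0.405 → q = 1.9×0.595×0.405 = 0.4579 m³/s
Panel 2-3: Δb = 3.6 m, d̄ = (1.19+1.24)/2 = 1.215, v̄ = (0.81+0.76)/2 = 0.785 → q = 3.6×1.215×0.785 = 3.434 m³/s
Panel 3-4: Δb = 4.8 m, d̄ = (1.24+1.06)/2 = 1.15, v̄ = (0.76+0.66)/2 = 0.71 → q = 4.8×1.15×0.71 = 3.919 m³/s
Panel 4-5: Δb = 1.1 m, d̄ = (1.06+0.00)/2 = 0.53, v̄ = (0.66+0.00)/2 = 0.33 → q = 1.1×0.53×0.33 = 0.1924 m³/s
Q = Σ q = 8.003 m³/s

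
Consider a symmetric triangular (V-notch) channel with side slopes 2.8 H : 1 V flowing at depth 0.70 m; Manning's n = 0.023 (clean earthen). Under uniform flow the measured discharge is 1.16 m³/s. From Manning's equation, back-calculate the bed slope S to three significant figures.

A = z·y² = 2.8×0.70² = 1.372 m²
P = 2y√(1+z²) = 2×0.70×√(1+2.8²) = 4.162 m
R = A/P = 1.372/4.162 = 0.3296 m
S = (Q·n / (1·A·R^(2/3)))² = (1.16×0.023 / (1×1.372×0.4772))² = 0.001661

0.00166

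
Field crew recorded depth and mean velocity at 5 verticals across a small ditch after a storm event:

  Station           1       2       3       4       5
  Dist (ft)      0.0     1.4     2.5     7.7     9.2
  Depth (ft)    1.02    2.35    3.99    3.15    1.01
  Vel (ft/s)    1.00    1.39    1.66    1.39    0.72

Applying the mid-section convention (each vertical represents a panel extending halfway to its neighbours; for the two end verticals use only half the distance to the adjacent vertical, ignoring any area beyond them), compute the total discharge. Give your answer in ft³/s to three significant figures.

40.9 ft³/s

w_1 = (1.4 − 0.0)/2 = 0.7 ft; q_1 = 1.00 × 1.02 × 0.7 = 0.7140 ft³/s
w_2 = (2.5 − 0.0)/2 = 1.25 ft; q_2 = 1.39 × 2.35 × 1.25 = 4.083 ft³/s
w_3 = (7.7 − 1.4)/2 = 3.15 ft; q_3 = 1.66 × 3.99 × 3.15 = 20.86 ft³/s
w_4 = (9.2 − 2.5)/2 = 3.35 ft; q_4 = 1.39 × 3.15 × 3.35 = 14.67 ft³/s
w_5 = (9.2 − 7.7)/2 = 0.75 ft; q_5 = 0.72 × 1.01 × 0.75 = 0.5454 ft³/s
Q = Σ qᵢ = 40.87 ft³/s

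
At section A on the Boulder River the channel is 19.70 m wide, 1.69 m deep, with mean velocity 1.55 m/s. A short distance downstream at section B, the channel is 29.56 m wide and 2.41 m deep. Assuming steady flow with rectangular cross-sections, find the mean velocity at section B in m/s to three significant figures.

Q = A₁V₁ = (19.70×1.69) × 1.55 = 51.60 m³/s
A₂ = 29.56 × 2.41 = 71.24 m²
V₂ = Q/A₂ = 51.60/71.24 = 0.7244 m/s

0.724 m/s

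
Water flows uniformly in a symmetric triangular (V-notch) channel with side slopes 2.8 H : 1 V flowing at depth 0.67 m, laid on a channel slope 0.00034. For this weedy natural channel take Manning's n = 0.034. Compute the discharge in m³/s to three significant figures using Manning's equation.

A = z·y² = 2.8×0.67² = 1.257 m²
P = 2y√(1+z²) = 2×0.67×√(1+2.8²) = 3.984 m
R = A/P = 1.257/3.984 = 0.3155 m
Q = (1/n)·A·R^(2/3)·S^(1/2) = (1/0.034) × 1.257 × 0.3155^(2/3) × 0.00034^(1/2) = 0.3159 m³/s

0.316 m³/s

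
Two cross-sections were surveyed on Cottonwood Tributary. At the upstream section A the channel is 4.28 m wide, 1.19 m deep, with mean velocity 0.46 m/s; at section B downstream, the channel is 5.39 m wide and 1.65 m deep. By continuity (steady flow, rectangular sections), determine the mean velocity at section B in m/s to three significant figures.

0.263 m/s

Q = A₁V₁ = (4.28×1.19) × 0.46 = 2.343 m³/s
A₂ = 5.39 × 1.65 = 8.894 m²
V₂ = Q/A₂ = 2.343/8.894 = 0.2634 m/s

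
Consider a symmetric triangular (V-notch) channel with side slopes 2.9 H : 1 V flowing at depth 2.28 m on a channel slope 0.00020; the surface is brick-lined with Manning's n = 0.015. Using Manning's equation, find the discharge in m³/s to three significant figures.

A = z·y² = 2.9×2.28² = 15.08 m²
P = 2y√(1+z²) = 2×2.28×√(1+2.9²) = 13.99 m
R = A/P = 15.08/13.99 = 1.078 m
Q = (1/n)·A·R^(2/3)·S^(1/2) = (1/0.015) × 15.08 × 1.078^(2/3) × 0.00020^(1/2) = 14.94 m³/s

14.9 m³/s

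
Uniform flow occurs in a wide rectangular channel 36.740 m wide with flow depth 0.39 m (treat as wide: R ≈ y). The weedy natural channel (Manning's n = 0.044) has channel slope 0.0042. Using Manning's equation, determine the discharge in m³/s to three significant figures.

11.3 m³/s

A = b·y = 36.740 × 0.39 = 14.33 m²
Wide channel: R ≈ y = 0.39 m
Q = (1/n)·A·R^(2/3)·S^(1/2) = (1/0.044) × 14.33 × 0.3900^(2/3) × 0.0042^(1/2) = 11.27 m³/s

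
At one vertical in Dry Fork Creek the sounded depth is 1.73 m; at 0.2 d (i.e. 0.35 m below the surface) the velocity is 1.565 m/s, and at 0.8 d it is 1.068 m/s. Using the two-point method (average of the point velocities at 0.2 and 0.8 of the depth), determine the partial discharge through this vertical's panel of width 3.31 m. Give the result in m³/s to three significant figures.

v̄ = (1.565 + 1.068) / 2 = 1.317 m/s
q = v̄ × d × w = 1.317 × 1.73 × 3.31 = 7.539 m³/s

7.54 m³/s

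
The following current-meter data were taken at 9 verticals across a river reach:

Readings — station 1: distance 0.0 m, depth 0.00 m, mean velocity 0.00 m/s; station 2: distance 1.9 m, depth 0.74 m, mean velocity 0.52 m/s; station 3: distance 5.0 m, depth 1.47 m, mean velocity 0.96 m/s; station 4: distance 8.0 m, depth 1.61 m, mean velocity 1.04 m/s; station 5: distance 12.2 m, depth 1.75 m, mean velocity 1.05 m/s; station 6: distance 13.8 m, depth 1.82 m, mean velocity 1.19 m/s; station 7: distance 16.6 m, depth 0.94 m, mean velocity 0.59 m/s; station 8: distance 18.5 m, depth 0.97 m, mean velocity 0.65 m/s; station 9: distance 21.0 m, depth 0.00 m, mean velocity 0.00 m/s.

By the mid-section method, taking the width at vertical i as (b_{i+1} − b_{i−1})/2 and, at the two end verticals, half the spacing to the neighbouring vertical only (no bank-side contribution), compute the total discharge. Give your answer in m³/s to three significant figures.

w_2 = (5.0 − 0.0)/2 = 2.5 m; q_2 = 0.52 × 0.74 × 2.5 = 0.9620 m³/s
w_3 = (8.0 − 1.9)/2 = 3.05 m; q_3 = 0.96 × 1.47 × 3.05 = 4.304 m³/s
w_4 = (12.2 − 5.0)/2 = 3.6 m; q_4 = 1.04 × 1.61 × 3.6 = 6.028 m³/s
w_5 = (13.8 − 8.0)/2 = 2.9 m; q_5 = 1.05 × 1.75 × 2.9 = 5.329 m³/s
w_6 = (16.6 − 12.2)/2 = 2.2 m; q_6 = 1.19 × 1.82 × 2.2 = 4.765 m³/s
w_7 = (18.5 − 13.8)/2 = 2.35 m; q_7 = 0.59 × 0.94 × 2.35 = 1.303 m³/s
w_8 = (21.0 − 16.6)/2 = 2.2 m; q_8 = 0.65 × 0.97 × 2.2 = 1.387 m³/s
Stations 1, 9 contribute zero (depth or velocity is 0).
Q = Σ qᵢ = 24.08 m³/s

24.1 m³/s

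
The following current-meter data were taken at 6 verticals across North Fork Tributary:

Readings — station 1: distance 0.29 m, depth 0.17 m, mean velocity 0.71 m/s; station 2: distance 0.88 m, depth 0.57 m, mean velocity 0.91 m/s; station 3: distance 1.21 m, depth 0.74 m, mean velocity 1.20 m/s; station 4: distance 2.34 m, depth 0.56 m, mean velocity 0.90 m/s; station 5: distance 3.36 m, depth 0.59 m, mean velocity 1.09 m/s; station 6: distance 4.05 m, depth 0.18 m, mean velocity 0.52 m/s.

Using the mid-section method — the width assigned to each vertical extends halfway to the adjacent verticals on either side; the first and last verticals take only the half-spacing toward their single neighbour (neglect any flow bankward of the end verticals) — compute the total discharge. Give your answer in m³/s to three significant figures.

w_1 = (0.88 − 0.29)/2 = 0.295 m; q_1 = 0.71 × 0.17 × 0.295 = 0.03561 m³/s
w_2 = (1.21 − 0.29)/2 = 0.46 m; q_2 = 0.91 × 0.57 × 0.46 = 0.2386 m³/s
w_3 = (2.34 − 0.88)/2 = 0.73 m; q_3 = 1.20 × 0.74 × 0.73 = 0.6482 m³/s
w_4 = (3.36 − 1.21)/2 = 1.075 m; q_4 = 0.90 × 0.56 × 1.075 = 0.5418 m³/s
w_5 = (4.05 − 2.34)/2 = 0.855 m; q_5 = 1.09 × 0.59 × 0.855 = 0.5499 m³/s
w_6 = (4.05 − 3.36)/2 = 0.345 m; q_6 = 0.52 × 0.18 × 0.345 = 0.03229 m³/s
Q = Σ qᵢ = 2.046 m³/s

2.05 m³/s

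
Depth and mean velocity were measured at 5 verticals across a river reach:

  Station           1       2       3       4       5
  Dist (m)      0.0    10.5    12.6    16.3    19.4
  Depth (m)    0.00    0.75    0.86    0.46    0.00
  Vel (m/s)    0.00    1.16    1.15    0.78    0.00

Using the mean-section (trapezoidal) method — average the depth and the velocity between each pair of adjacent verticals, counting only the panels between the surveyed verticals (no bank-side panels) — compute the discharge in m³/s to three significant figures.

Panel 1-2: Δb = 10.5 m, d̄ = (0.00+0.75)/2 = 0.375, v̄ = (0.00+1.16)/2 = 0.58 → q = 10.5×0.375×0.58 = 2.284 m³/s
Panel 2-3: Δb = 2.1 m, d̄ = (0.75+0.86)/2 = 0.805, v̄ = (1.16+1.15)/2 = 1.155 → q = 2.1×0.805×1.155 = 1.953 m³/s
Panel 3-4: Δb = 3.7 m, d̄ = (0.86+0.46)/2 = 0.66, v̄ = (1.15+0.78)/2 = 0.965 → q = 3.7×0.66×0.965 = 2.357 m³/s
Panel 4-5: Δb = 3.1 m, d̄ = (0.46+0.00)/2 = 0.23, v̄ = (0.78+0.00)/2 = 0.39 → q = 3.1×0.23×0.39 = 0.2781 m³/s
Q = Σ q = 6.871 m³/s

6.87 m³/s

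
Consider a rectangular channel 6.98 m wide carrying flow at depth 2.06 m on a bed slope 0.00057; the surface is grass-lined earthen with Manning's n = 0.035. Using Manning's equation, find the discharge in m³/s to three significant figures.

11.7 m³/s

A = b·y = 6.98 × 2.06 = 14.38 m²
P = b + 2y = 6.98 + 2×2.06 = 11.10 m
R = A/P = 14.38/11.10 = 1.295 m
Q = (1/n)·A·R^(2/3)·S^(1/2) = (1/0.035) × 14.38 × 1.295^(2/3) × 0.00057^(1/2) = 11.66 m³/s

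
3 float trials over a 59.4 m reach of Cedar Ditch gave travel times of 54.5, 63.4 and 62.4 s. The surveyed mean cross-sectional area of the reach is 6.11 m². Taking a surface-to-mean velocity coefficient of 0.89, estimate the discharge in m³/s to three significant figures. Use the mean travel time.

5.37 m³/s

t̄ = (54.5 + 63.4 + 62.4) / 3 = 60.1 s
v_surface = L / t̄ = 59.4 / 60.1 = 0.9884 m/s
v_mean = 0.89 × 0.9884 = 0.8796 m/s
Q = A × v_mean = 6.11 × 0.8796 = 5.375 m³/s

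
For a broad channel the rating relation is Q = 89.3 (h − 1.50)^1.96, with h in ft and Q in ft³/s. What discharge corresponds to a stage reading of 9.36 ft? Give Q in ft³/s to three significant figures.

Q = 89.3 × (9.36 − 1.50)^1.96 = 89.3 × 7.86^1.96 = 5080 ft³/s

5080 ft³/s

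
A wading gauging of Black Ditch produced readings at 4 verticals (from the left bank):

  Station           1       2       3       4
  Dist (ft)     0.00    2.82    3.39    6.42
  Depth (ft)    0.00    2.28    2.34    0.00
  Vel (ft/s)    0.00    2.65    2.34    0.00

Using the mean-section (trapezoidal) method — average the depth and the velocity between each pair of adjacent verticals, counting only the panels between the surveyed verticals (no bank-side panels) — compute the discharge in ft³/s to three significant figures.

Panel 1-2: Δb = 2.82 ft, d̄ = (0.00+2.28)/2 = 1.14, v̄ = (0.00+2.65)/2 = 1.325 → q = 2.82×1.14×1.325 = 4.260 ft³/s
Panel 2-3: Δb = 0.57 ft, d̄ = (2.28+2.34)/2 = 2.31, v̄ = (2.65+2.34)/2 = 2.495 → q = 0.57×2.31×2.495 = 3.285 ft³/s
Panel 3-4: Δb = 3.03 ft, d̄ = (2.34+0.00)/2 = 1.17, v̄ = (2.34+0.00)/2 = 1.17 → q = 3.03×1.17×1.17 = 4.148 ft³/s
Q = Σ q = 11.69 ft³/s

11.7 ft³/s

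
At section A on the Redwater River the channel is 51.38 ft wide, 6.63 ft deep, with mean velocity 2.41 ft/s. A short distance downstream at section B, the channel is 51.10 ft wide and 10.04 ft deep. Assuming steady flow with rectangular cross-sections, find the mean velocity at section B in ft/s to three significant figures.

Q = A₁V₁ = (51.38×6.63) × 2.41 = 821.0 ft³/s
A₂ = 51.10 × 10.04 = 513.0 ft²
V₂ = Q/A₂ = 821.0/513.0 = 1.600 ft/s

1.60 ft/s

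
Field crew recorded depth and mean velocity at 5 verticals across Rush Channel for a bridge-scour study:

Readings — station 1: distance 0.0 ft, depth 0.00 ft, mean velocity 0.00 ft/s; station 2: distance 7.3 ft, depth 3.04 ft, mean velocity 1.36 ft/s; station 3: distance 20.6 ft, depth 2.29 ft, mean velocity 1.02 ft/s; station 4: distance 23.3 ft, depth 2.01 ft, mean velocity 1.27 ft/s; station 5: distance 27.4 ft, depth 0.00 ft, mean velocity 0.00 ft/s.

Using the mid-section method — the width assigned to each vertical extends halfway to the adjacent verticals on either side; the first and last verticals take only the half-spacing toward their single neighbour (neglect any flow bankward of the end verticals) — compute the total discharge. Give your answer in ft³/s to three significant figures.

w_2 = (20.6 − 0.0)/2 = 10.3 ft; q_2 = 1.36 × 3.04 × 10.3 = 42.58 ft³/s
w_3 = (23.3 − 7.3)/2 = 8 ft; q_3 = 1.02 × 2.29 × 8 = 18.69 ft³/s
w_4 = (27.4 − 20.6)/2 = 3.4 ft; q_4 = 1.27 × 2.01 × 3.4 = 8.679 ft³/s
Stations 1, 5 contribute zero (depth or velocity is 0).
Q = Σ qᵢ = 69.95 ft³/s

69.9 ft³/s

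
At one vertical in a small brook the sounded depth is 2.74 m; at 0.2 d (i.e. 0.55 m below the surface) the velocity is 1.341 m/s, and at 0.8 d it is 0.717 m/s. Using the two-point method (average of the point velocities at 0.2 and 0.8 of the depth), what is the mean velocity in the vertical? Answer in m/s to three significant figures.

1.03 m/s

v̄ = (1.341 + 0.717) / 2 = 1.029 m/s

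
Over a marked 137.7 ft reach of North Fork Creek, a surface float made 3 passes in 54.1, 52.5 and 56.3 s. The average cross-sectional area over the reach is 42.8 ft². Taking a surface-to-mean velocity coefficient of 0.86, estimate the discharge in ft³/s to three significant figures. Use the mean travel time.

93.3 ft³/s

t̄ = (54.1 + 52.5 + 56.3) / 3 = 54.3 s
v_surface = L / t̄ = 137.7 / 54.3 = 2.536 ft/s
v_mean = 0.86 × 2.536 = 2.181 ft/s
Q = A × v_mean = 42.8 × 2.181 = 93.34 ft³/s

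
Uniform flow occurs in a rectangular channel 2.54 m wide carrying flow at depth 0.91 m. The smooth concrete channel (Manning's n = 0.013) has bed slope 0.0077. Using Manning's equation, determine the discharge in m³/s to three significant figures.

A = b·y = 2.54 × 0.91 = 2.311 m²
P = b + 2y = 2.54 + 2×0.91 = 4.360 m
R = A/P = 2.311/4.360 = 0.5301 m
Q = (1/n)·A·R^(2/3)·S^(1/2) = (1/0.013) × 2.311 × 0.5301^(2/3) × 0.0077^(1/2) = 10.22 m³/s

10.2 m³/s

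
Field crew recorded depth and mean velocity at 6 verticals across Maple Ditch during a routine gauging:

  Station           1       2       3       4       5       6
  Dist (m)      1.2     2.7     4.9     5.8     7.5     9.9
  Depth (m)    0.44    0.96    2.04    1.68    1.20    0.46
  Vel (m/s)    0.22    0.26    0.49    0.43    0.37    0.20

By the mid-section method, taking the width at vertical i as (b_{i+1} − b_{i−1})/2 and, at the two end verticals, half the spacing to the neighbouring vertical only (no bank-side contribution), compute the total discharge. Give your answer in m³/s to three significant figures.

4.04 m³/s

w_1 = (2.7 − 1.2)/2 = 0.75 m; q_1 = 0.22 × 0.44 × 0.75 = 0.07260 m³/s
w_2 = (4.9 − 1.2)/2 = 1.85 m; q_2 = 0.26 × 0.96 × 1.85 = 0.4618 m³/s
w_3 = (5.8 − 2.7)/2 = 1.55 m; q_3 = 0.49 × 2.04 × 1.55 = 1.549 m³/s
w_4 = (7.5 − 4.9)/2 = 1.3 m; q_4 = 0.43 × 1.68 × 1.3 = 0.9391 m³/s
w_5 = (9.9 − 5.8)/2 = 2.05 m; q_5 = 0.37 × 1.20 × 2.05 = 0.9102 m³/s
w_6 = (9.9 − 7.5)/2 = 1.2 m; q_6 = 0.20 × 0.46 × 1.2 = 0.1104 m³/s
Q = Σ qᵢ = 4.043 m³/s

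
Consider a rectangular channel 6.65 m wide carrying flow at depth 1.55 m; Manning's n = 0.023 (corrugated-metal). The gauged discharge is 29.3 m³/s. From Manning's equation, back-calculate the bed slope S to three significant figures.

0.00397

A = b·y = 6.65 × 1.55 = 10.31 m²
P = b + 2y = 6.65 + 2×1.55 = 9.750 m
R = A/P = 10.31/9.750 = 1.057 m
S = (Q·n / (1·A·R^(2/3)))² = (29.3×0.023 / (1×10.31×1.038))² = 0.003969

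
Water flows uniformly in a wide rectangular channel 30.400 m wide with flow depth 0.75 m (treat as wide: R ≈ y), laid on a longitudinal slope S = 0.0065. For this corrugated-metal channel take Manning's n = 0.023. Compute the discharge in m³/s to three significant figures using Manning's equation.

A = b·y = 30.400 × 0.75 = 22.80 m²
Wide channel: R ≈ y = 0.75 m
Q = (1/n)·A·R^(2/3)·S^(1/2) = (1/0.023) × 22.80 × 0.7500^(2/3) × 0.0065^(1/2) = 65.97 m³/s

66.0 m³/s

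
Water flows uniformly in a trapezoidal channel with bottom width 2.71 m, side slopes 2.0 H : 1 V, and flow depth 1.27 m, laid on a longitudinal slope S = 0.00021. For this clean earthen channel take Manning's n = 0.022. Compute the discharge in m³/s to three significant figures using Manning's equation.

A = (b + z·y)·y = (2.71 + 2.0×1.27)×1.27 = 6.668 m²
P = b + 2y√(1+z²) = 2.71 + 2×1.27×√(1+2.0²) = 8.390 m
R = A/P = 6.668/8.390 = 0.7947 m
Q = (1/n)·A·R^(2/3)·S^(1/2) = (1/0.022) × 6.668 × 0.7947^(2/3) × 0.00021^(1/2) = 3.768 m³/s

3.77 m³/s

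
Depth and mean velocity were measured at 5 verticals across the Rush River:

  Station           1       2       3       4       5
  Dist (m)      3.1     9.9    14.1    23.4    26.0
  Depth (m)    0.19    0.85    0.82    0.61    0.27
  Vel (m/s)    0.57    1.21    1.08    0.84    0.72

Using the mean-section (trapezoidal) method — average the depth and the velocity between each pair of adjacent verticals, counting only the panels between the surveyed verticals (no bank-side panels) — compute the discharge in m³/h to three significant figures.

Panel 1-2: Δb = 6.8 m, d̄ = (0.19+0.85)/2 = 0.52, v̄ = (0.57+1.21)/2 = 0.89 → q = 6.8×0.52×0.89 = 3.147 m³/s
Panel 2-3: Δb = 4.2 m, d̄ = (0.85+0.82)/2 = 0.835, v̄ = (1.21+1.08)/2 = 1.145 → q = 4.2×0.835×1.145 = 4.016 m³/s
Panel 3-4: Δb = 9.3 m, d̄ = (0.82+0.61)/2 = 0.715, v̄ = (1.08+0.84)/2 = 0.96 → q = 9.3×0.715×0.96 = 6.384 m³/s
Panel 4-5: Δb = 2.6 m, d̄ = (0.61+0.27)/2 = 0.44, v̄ = (0.84+0.72)/2 = 0.78 → q = 2.6×0.44×0.78 = 0.8923 m³/s
Q = Σ q = 14.44 m³/s
= 14.44 × 3600 = 51980 m³/h

52000 m³/h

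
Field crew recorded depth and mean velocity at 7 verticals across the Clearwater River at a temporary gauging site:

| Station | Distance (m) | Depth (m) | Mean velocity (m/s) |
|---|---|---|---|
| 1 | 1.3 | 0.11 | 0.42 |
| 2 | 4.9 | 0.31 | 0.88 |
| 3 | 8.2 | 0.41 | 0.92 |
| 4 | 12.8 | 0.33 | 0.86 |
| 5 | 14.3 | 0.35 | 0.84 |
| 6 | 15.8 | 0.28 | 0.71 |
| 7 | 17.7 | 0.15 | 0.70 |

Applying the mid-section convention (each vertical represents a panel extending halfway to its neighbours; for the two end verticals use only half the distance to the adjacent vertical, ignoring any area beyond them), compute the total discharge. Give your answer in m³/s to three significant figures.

w_1 = (4.9 − 1.3)/2 = 1.8 m; q_1 = 0.42 × 0.11 × 1.8 = 0.08316 m³/s
w_2 = (8.2 − 1.3)/2 = 3.45 m; q_2 = 0.88 × 0.31 × 3.45 = 0.9412 m³/s
w_3 = (12.8 − 4.9)/2 = 3.95 m; q_3 = 0.92 × 0.41 × 3.95 = 1.490 m³/s
w_4 = (14.3 − 8.2)/2 = 3.05 m; q_4 = 0.86 × 0.33 × 3.05 = 0.8656 m³/s
w_5 = (15.8 − 12.8)/2 = 1.5 m; q_5 = 0.84 × 0.35 × 1.5 = 0.4410 m³/s
w_6 = (17.7 − 14.3)/2 = 1.7 m; q_6 = 0.71 × 0.28 × 1.7 = 0.3380 m³/s
w_7 = (17.7 − 15.8)/2 = 0.95 m; q_7 = 0.70 × 0.15 × 0.95 = 0.09975 m³/s
Q = Σ qᵢ = 4.259 m³/s

4.26 m³/s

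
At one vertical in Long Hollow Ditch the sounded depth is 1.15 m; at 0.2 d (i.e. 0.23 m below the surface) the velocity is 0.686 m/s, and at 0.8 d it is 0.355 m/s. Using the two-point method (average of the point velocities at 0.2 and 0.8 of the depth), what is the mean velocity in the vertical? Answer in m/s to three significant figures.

v̄ = (0.686 + 0.355) / 2 = 0.5205 m/s

0.521 m/s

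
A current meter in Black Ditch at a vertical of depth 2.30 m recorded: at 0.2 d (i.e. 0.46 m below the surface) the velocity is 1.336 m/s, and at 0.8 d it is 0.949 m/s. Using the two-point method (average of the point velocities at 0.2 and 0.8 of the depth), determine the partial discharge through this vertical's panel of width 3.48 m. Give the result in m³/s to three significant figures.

v̄ = (1.336 + 0.949) / 2 = 1.143 m/s
q = v̄ × d × w = 1.143 × 2.30 × 3.48 = 9.145 m³/s

9.14 m³/s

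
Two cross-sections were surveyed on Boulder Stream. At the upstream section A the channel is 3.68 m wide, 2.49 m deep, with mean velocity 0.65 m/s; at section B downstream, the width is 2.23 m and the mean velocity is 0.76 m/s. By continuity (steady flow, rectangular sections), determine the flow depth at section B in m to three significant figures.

3.51 m

Q = A₁V₁ = (3.68×2.49) × 0.65 = 5.956 m³/s
d₂ = Q/(b₂ V₂) = 5.956/(2.23×0.76) = 3.514 m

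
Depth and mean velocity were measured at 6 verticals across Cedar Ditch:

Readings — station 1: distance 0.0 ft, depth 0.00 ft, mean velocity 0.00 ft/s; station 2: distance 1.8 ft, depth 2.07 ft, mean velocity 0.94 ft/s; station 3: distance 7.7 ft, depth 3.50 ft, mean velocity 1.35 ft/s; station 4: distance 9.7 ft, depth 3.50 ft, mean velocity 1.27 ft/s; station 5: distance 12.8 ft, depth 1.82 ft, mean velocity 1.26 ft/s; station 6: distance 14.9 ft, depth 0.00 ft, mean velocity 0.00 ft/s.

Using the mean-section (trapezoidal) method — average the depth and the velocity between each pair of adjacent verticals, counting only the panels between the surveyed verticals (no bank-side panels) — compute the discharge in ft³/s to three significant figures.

40.5 ft³/s

Panel 1-2: Δb = 1.8 ft, d̄ = (0.00+2.07)/2 = 1.035, v̄ = (0.00+0.94)/2 = 0.47 → q = 1.8×1.035×0.47 = 0.8756 ft³/s
Panel 2-3: Δb = 5.9 ft, d̄ = (2.07+3.50)/2 = 2.785, v̄ = (0.94+1.35)/2 = 1.145 → q = 5.9×2.785×1.145 = 18.81 ft³/s
Panel 3-4: Δb = 2 ft, d̄ = (3.50+3.50)/2 = 3.5, v̄ = (1.35+1.27)/2 = 1.31 → q = 2×3.5×1.31 = 9.170 ft³/s
Panel 4-5: Δb = 3.1 ft, d̄ = (3.50+1.82)/2 = 2.66, v̄ = (1.27+1.26)/2 = 1.265 → q = 3.1×2.66×1.265 = 10.43 ft³/s
Panel 5-6: Δb = 2.1 ft, d̄ = (1.82+0.00)/2 = 0.91, v̄ = (1.26+0.00)/2 = 0.63 → q = 2.1×0.91×0.63 = 1.204 ft³/s
Q = Σ q = 40.49 ft³/s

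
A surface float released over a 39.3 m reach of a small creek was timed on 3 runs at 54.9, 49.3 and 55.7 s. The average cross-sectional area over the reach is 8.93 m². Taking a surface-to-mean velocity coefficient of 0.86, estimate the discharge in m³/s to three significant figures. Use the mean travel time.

t̄ = (54.9 + 49.3 + 55.7) / 3 = 53.3 s
v_surface = L / t̄ = 39.3 / 53.3 = 0.7373 m/s
v_mean = 0.86 × 0.7373 = 0.6341 m/s
Q = A × v_mean = 8.93 × 0.6341 = 5.663 m³/s

5.66 m³/s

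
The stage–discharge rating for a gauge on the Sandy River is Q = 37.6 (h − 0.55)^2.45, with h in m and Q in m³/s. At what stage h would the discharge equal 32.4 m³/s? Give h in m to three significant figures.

1.49 m

h − h₀ = (Q/C)^(1/b) = (32.4/37.6)^(1/2.45) = 0.9411 m
h = 0.55 + 0.9411 = 1.491 m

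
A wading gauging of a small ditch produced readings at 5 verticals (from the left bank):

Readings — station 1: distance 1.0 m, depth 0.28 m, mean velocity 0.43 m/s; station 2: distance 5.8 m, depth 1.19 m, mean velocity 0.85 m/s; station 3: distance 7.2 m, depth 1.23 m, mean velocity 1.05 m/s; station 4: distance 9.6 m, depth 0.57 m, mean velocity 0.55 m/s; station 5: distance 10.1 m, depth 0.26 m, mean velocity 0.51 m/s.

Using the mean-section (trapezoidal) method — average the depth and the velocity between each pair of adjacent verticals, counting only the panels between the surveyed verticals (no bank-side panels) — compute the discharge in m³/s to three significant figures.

Panel 1-2: Δb = 4.8 m, d̄ = (0.28+1.19)/2 = 0.735, v̄ = (0.43+0.85)/2 = 0.64 → q = 4.8×0.735×0.64 = 2.258 m³/s
Panel 2-3: Δb = 1.4 m, d̄ = (1.19+1.23)/2 = 1.21, v̄ = (0.85+1.05)/2 = 0.95 → q = 1.4×1.21×0.95 = 1.609 m³/s
Panel 3-4: Δb = 2.4 m, d̄ = (1.23+0.57)/2 = 0.9, v̄ = (1.05+0.55)/2 = 0.8 → q = 2.4×0.9×0.8 = 1.728 m³/s
Panel 4-5: Δb = 0.5 m, d̄ = (0.57+0.26)/2 = 0.415, v̄ = (0.55+0.51)/2 = 0.53 → q = 0.5×0.415×0.53 = 0.1100 m³/s
Q = Σ q = 5.705 m³/s

5.71 m³/s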